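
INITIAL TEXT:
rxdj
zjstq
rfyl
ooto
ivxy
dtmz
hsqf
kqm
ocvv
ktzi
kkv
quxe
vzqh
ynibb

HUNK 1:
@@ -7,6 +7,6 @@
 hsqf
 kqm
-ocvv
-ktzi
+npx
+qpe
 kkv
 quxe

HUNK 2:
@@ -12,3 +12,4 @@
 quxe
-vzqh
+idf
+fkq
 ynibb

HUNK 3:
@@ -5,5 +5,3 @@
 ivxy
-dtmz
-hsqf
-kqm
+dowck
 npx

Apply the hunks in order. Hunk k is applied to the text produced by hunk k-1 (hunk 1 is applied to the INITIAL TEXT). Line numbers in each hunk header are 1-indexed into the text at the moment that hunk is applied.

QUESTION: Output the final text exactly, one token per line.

Answer: rxdj
zjstq
rfyl
ooto
ivxy
dowck
npx
qpe
kkv
quxe
idf
fkq
ynibb

Derivation:
Hunk 1: at line 7 remove [ocvv,ktzi] add [npx,qpe] -> 14 lines: rxdj zjstq rfyl ooto ivxy dtmz hsqf kqm npx qpe kkv quxe vzqh ynibb
Hunk 2: at line 12 remove [vzqh] add [idf,fkq] -> 15 lines: rxdj zjstq rfyl ooto ivxy dtmz hsqf kqm npx qpe kkv quxe idf fkq ynibb
Hunk 3: at line 5 remove [dtmz,hsqf,kqm] add [dowck] -> 13 lines: rxdj zjstq rfyl ooto ivxy dowck npx qpe kkv quxe idf fkq ynibb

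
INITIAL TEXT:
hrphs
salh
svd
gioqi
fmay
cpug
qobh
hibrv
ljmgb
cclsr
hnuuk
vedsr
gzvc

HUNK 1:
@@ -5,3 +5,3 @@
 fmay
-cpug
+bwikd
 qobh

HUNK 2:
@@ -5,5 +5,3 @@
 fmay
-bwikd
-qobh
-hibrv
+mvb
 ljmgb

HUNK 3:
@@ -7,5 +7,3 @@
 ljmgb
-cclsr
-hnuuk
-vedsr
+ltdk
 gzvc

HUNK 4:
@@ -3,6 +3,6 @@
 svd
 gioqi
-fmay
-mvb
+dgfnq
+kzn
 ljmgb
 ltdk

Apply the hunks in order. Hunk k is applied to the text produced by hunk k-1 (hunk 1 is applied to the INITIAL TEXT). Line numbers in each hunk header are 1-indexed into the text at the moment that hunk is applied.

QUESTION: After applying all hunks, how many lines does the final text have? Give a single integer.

Answer: 9

Derivation:
Hunk 1: at line 5 remove [cpug] add [bwikd] -> 13 lines: hrphs salh svd gioqi fmay bwikd qobh hibrv ljmgb cclsr hnuuk vedsr gzvc
Hunk 2: at line 5 remove [bwikd,qobh,hibrv] add [mvb] -> 11 lines: hrphs salh svd gioqi fmay mvb ljmgb cclsr hnuuk vedsr gzvc
Hunk 3: at line 7 remove [cclsr,hnuuk,vedsr] add [ltdk] -> 9 lines: hrphs salh svd gioqi fmay mvb ljmgb ltdk gzvc
Hunk 4: at line 3 remove [fmay,mvb] add [dgfnq,kzn] -> 9 lines: hrphs salh svd gioqi dgfnq kzn ljmgb ltdk gzvc
Final line count: 9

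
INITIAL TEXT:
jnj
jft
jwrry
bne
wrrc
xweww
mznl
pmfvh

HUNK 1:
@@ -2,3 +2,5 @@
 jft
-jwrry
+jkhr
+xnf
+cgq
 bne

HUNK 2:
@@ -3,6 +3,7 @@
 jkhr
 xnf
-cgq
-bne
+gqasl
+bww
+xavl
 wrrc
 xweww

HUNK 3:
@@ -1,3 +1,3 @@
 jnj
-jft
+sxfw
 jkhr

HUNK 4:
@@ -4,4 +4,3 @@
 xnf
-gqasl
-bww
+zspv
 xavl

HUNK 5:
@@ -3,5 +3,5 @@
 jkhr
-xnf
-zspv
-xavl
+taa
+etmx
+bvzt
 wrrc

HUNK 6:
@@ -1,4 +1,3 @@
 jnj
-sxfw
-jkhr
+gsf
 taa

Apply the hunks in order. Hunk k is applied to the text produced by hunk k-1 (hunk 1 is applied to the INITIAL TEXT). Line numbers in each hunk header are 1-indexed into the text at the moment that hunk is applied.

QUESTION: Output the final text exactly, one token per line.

Hunk 1: at line 2 remove [jwrry] add [jkhr,xnf,cgq] -> 10 lines: jnj jft jkhr xnf cgq bne wrrc xweww mznl pmfvh
Hunk 2: at line 3 remove [cgq,bne] add [gqasl,bww,xavl] -> 11 lines: jnj jft jkhr xnf gqasl bww xavl wrrc xweww mznl pmfvh
Hunk 3: at line 1 remove [jft] add [sxfw] -> 11 lines: jnj sxfw jkhr xnf gqasl bww xavl wrrc xweww mznl pmfvh
Hunk 4: at line 4 remove [gqasl,bww] add [zspv] -> 10 lines: jnj sxfw jkhr xnf zspv xavl wrrc xweww mznl pmfvh
Hunk 5: at line 3 remove [xnf,zspv,xavl] add [taa,etmx,bvzt] -> 10 lines: jnj sxfw jkhr taa etmx bvzt wrrc xweww mznl pmfvh
Hunk 6: at line 1 remove [sxfw,jkhr] add [gsf] -> 9 lines: jnj gsf taa etmx bvzt wrrc xweww mznl pmfvh

Answer: jnj
gsf
taa
etmx
bvzt
wrrc
xweww
mznl
pmfvh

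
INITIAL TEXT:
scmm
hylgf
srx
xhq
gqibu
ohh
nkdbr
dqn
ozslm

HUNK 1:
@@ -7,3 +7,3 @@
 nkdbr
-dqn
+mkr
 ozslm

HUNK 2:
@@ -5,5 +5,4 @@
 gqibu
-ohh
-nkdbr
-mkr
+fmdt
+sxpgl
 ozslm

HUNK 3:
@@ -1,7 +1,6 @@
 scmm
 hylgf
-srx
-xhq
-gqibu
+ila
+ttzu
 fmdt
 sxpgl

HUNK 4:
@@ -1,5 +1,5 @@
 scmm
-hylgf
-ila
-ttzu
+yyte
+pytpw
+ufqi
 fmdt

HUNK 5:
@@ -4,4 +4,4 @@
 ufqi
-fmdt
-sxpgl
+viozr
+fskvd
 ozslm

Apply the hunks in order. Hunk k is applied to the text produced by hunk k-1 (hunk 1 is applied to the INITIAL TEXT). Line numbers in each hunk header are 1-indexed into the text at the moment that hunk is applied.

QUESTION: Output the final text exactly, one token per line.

Answer: scmm
yyte
pytpw
ufqi
viozr
fskvd
ozslm

Derivation:
Hunk 1: at line 7 remove [dqn] add [mkr] -> 9 lines: scmm hylgf srx xhq gqibu ohh nkdbr mkr ozslm
Hunk 2: at line 5 remove [ohh,nkdbr,mkr] add [fmdt,sxpgl] -> 8 lines: scmm hylgf srx xhq gqibu fmdt sxpgl ozslm
Hunk 3: at line 1 remove [srx,xhq,gqibu] add [ila,ttzu] -> 7 lines: scmm hylgf ila ttzu fmdt sxpgl ozslm
Hunk 4: at line 1 remove [hylgf,ila,ttzu] add [yyte,pytpw,ufqi] -> 7 lines: scmm yyte pytpw ufqi fmdt sxpgl ozslm
Hunk 5: at line 4 remove [fmdt,sxpgl] add [viozr,fskvd] -> 7 lines: scmm yyte pytpw ufqi viozr fskvd ozslm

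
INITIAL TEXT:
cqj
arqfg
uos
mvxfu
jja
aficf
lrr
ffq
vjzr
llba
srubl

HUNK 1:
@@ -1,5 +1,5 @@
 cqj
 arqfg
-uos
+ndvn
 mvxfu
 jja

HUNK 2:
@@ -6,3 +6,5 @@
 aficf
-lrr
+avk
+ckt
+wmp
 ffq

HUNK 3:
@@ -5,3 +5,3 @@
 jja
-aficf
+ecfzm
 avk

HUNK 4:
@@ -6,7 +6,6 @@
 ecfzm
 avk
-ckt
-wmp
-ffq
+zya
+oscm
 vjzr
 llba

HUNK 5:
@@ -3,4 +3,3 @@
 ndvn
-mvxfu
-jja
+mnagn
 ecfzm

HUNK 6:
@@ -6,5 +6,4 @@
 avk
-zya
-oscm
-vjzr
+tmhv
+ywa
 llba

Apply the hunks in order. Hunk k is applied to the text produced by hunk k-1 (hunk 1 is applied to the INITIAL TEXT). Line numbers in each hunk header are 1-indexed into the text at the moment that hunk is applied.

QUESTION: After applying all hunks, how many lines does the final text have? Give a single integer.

Hunk 1: at line 1 remove [uos] add [ndvn] -> 11 lines: cqj arqfg ndvn mvxfu jja aficf lrr ffq vjzr llba srubl
Hunk 2: at line 6 remove [lrr] add [avk,ckt,wmp] -> 13 lines: cqj arqfg ndvn mvxfu jja aficf avk ckt wmp ffq vjzr llba srubl
Hunk 3: at line 5 remove [aficf] add [ecfzm] -> 13 lines: cqj arqfg ndvn mvxfu jja ecfzm avk ckt wmp ffq vjzr llba srubl
Hunk 4: at line 6 remove [ckt,wmp,ffq] add [zya,oscm] -> 12 lines: cqj arqfg ndvn mvxfu jja ecfzm avk zya oscm vjzr llba srubl
Hunk 5: at line 3 remove [mvxfu,jja] add [mnagn] -> 11 lines: cqj arqfg ndvn mnagn ecfzm avk zya oscm vjzr llba srubl
Hunk 6: at line 6 remove [zya,oscm,vjzr] add [tmhv,ywa] -> 10 lines: cqj arqfg ndvn mnagn ecfzm avk tmhv ywa llba srubl
Final line count: 10

Answer: 10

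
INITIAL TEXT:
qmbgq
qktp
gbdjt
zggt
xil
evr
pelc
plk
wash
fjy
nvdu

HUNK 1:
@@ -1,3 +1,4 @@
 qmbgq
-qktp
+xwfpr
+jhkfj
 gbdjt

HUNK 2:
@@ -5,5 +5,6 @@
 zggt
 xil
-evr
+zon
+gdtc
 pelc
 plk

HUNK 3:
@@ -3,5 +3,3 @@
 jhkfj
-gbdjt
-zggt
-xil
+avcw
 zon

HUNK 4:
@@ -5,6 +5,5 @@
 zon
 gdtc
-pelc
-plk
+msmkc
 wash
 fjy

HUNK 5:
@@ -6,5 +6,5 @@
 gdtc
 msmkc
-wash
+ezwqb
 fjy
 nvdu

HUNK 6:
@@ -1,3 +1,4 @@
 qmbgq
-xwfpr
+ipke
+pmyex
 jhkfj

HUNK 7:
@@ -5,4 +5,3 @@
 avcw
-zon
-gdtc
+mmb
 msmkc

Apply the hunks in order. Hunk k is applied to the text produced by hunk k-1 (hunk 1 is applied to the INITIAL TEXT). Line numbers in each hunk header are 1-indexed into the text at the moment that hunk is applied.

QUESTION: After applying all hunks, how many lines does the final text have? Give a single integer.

Answer: 10

Derivation:
Hunk 1: at line 1 remove [qktp] add [xwfpr,jhkfj] -> 12 lines: qmbgq xwfpr jhkfj gbdjt zggt xil evr pelc plk wash fjy nvdu
Hunk 2: at line 5 remove [evr] add [zon,gdtc] -> 13 lines: qmbgq xwfpr jhkfj gbdjt zggt xil zon gdtc pelc plk wash fjy nvdu
Hunk 3: at line 3 remove [gbdjt,zggt,xil] add [avcw] -> 11 lines: qmbgq xwfpr jhkfj avcw zon gdtc pelc plk wash fjy nvdu
Hunk 4: at line 5 remove [pelc,plk] add [msmkc] -> 10 lines: qmbgq xwfpr jhkfj avcw zon gdtc msmkc wash fjy nvdu
Hunk 5: at line 6 remove [wash] add [ezwqb] -> 10 lines: qmbgq xwfpr jhkfj avcw zon gdtc msmkc ezwqb fjy nvdu
Hunk 6: at line 1 remove [xwfpr] add [ipke,pmyex] -> 11 lines: qmbgq ipke pmyex jhkfj avcw zon gdtc msmkc ezwqb fjy nvdu
Hunk 7: at line 5 remove [zon,gdtc] add [mmb] -> 10 lines: qmbgq ipke pmyex jhkfj avcw mmb msmkc ezwqb fjy nvdu
Final line count: 10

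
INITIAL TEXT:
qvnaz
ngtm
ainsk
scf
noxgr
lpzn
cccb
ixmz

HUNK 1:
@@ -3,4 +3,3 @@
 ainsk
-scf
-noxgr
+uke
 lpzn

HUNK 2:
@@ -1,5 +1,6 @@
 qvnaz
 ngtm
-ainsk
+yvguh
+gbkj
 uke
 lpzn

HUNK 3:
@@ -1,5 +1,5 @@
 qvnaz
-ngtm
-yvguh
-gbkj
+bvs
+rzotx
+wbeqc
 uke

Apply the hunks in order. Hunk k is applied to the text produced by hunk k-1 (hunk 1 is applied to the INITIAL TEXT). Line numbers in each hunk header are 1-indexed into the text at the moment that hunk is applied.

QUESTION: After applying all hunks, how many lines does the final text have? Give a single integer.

Answer: 8

Derivation:
Hunk 1: at line 3 remove [scf,noxgr] add [uke] -> 7 lines: qvnaz ngtm ainsk uke lpzn cccb ixmz
Hunk 2: at line 1 remove [ainsk] add [yvguh,gbkj] -> 8 lines: qvnaz ngtm yvguh gbkj uke lpzn cccb ixmz
Hunk 3: at line 1 remove [ngtm,yvguh,gbkj] add [bvs,rzotx,wbeqc] -> 8 lines: qvnaz bvs rzotx wbeqc uke lpzn cccb ixmz
Final line count: 8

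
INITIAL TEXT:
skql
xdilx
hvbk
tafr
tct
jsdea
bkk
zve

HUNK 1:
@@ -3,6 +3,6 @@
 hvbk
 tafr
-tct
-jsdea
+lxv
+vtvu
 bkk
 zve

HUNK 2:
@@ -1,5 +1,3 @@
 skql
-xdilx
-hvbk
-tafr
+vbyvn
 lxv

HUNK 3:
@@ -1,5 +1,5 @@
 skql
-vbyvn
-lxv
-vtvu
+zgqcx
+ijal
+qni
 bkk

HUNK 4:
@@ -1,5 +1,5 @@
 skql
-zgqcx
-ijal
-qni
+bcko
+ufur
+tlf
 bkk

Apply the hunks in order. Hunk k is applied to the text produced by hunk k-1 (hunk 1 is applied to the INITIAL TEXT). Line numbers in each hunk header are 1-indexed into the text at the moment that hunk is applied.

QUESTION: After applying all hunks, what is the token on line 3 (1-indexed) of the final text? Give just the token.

Hunk 1: at line 3 remove [tct,jsdea] add [lxv,vtvu] -> 8 lines: skql xdilx hvbk tafr lxv vtvu bkk zve
Hunk 2: at line 1 remove [xdilx,hvbk,tafr] add [vbyvn] -> 6 lines: skql vbyvn lxv vtvu bkk zve
Hunk 3: at line 1 remove [vbyvn,lxv,vtvu] add [zgqcx,ijal,qni] -> 6 lines: skql zgqcx ijal qni bkk zve
Hunk 4: at line 1 remove [zgqcx,ijal,qni] add [bcko,ufur,tlf] -> 6 lines: skql bcko ufur tlf bkk zve
Final line 3: ufur

Answer: ufur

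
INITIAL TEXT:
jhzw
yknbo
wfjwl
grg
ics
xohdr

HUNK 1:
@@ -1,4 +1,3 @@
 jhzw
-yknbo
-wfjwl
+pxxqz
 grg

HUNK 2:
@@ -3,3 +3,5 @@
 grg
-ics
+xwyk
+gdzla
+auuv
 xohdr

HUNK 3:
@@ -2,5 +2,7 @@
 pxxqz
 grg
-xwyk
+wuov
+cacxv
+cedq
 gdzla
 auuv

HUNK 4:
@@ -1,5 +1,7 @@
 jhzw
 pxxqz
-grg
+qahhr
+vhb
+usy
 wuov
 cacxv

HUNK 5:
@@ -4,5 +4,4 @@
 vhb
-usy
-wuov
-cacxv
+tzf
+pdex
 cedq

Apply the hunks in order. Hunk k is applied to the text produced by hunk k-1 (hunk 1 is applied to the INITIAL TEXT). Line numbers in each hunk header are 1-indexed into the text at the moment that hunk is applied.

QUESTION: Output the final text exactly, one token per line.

Answer: jhzw
pxxqz
qahhr
vhb
tzf
pdex
cedq
gdzla
auuv
xohdr

Derivation:
Hunk 1: at line 1 remove [yknbo,wfjwl] add [pxxqz] -> 5 lines: jhzw pxxqz grg ics xohdr
Hunk 2: at line 3 remove [ics] add [xwyk,gdzla,auuv] -> 7 lines: jhzw pxxqz grg xwyk gdzla auuv xohdr
Hunk 3: at line 2 remove [xwyk] add [wuov,cacxv,cedq] -> 9 lines: jhzw pxxqz grg wuov cacxv cedq gdzla auuv xohdr
Hunk 4: at line 1 remove [grg] add [qahhr,vhb,usy] -> 11 lines: jhzw pxxqz qahhr vhb usy wuov cacxv cedq gdzla auuv xohdr
Hunk 5: at line 4 remove [usy,wuov,cacxv] add [tzf,pdex] -> 10 lines: jhzw pxxqz qahhr vhb tzf pdex cedq gdzla auuv xohdr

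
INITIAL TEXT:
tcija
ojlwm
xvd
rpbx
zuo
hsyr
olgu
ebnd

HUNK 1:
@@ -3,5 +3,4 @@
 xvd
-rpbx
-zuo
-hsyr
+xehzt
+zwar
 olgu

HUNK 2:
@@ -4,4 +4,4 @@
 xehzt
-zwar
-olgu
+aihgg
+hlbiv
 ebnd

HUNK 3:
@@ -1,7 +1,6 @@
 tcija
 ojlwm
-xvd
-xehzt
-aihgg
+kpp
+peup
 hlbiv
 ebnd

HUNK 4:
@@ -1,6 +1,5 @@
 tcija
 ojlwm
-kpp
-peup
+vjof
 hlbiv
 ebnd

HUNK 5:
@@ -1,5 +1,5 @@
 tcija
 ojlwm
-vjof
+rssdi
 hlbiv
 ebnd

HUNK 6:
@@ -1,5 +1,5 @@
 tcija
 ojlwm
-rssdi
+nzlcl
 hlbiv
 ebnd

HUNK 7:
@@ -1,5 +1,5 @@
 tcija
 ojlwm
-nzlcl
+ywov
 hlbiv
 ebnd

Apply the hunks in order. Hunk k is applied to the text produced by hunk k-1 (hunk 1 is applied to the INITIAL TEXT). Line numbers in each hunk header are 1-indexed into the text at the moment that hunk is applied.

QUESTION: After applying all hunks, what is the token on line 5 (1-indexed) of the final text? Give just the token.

Answer: ebnd

Derivation:
Hunk 1: at line 3 remove [rpbx,zuo,hsyr] add [xehzt,zwar] -> 7 lines: tcija ojlwm xvd xehzt zwar olgu ebnd
Hunk 2: at line 4 remove [zwar,olgu] add [aihgg,hlbiv] -> 7 lines: tcija ojlwm xvd xehzt aihgg hlbiv ebnd
Hunk 3: at line 1 remove [xvd,xehzt,aihgg] add [kpp,peup] -> 6 lines: tcija ojlwm kpp peup hlbiv ebnd
Hunk 4: at line 1 remove [kpp,peup] add [vjof] -> 5 lines: tcija ojlwm vjof hlbiv ebnd
Hunk 5: at line 1 remove [vjof] add [rssdi] -> 5 lines: tcija ojlwm rssdi hlbiv ebnd
Hunk 6: at line 1 remove [rssdi] add [nzlcl] -> 5 lines: tcija ojlwm nzlcl hlbiv ebnd
Hunk 7: at line 1 remove [nzlcl] add [ywov] -> 5 lines: tcija ojlwm ywov hlbiv ebnd
Final line 5: ebnd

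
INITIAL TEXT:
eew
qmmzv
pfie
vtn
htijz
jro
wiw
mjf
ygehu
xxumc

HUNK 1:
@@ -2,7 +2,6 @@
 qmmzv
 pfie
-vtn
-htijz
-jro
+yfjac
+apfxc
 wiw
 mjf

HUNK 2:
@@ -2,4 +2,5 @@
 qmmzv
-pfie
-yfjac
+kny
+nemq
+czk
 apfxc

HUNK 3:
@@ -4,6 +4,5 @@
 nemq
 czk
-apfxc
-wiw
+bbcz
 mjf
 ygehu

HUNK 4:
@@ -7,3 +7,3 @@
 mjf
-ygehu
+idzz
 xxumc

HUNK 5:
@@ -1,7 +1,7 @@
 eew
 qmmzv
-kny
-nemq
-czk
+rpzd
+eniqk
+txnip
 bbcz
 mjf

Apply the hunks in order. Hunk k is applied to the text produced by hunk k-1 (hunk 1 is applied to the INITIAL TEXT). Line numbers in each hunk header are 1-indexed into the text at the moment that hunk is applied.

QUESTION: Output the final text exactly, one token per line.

Answer: eew
qmmzv
rpzd
eniqk
txnip
bbcz
mjf
idzz
xxumc

Derivation:
Hunk 1: at line 2 remove [vtn,htijz,jro] add [yfjac,apfxc] -> 9 lines: eew qmmzv pfie yfjac apfxc wiw mjf ygehu xxumc
Hunk 2: at line 2 remove [pfie,yfjac] add [kny,nemq,czk] -> 10 lines: eew qmmzv kny nemq czk apfxc wiw mjf ygehu xxumc
Hunk 3: at line 4 remove [apfxc,wiw] add [bbcz] -> 9 lines: eew qmmzv kny nemq czk bbcz mjf ygehu xxumc
Hunk 4: at line 7 remove [ygehu] add [idzz] -> 9 lines: eew qmmzv kny nemq czk bbcz mjf idzz xxumc
Hunk 5: at line 1 remove [kny,nemq,czk] add [rpzd,eniqk,txnip] -> 9 lines: eew qmmzv rpzd eniqk txnip bbcz mjf idzz xxumc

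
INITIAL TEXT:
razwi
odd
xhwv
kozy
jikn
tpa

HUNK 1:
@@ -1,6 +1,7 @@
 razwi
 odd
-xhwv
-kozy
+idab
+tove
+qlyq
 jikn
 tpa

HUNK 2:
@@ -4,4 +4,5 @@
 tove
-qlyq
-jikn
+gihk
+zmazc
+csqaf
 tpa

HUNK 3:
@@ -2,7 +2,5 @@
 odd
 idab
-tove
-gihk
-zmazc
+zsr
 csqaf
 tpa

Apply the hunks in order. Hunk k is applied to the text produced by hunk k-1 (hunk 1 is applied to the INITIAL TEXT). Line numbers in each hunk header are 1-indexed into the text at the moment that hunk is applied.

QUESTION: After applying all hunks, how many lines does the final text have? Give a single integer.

Hunk 1: at line 1 remove [xhwv,kozy] add [idab,tove,qlyq] -> 7 lines: razwi odd idab tove qlyq jikn tpa
Hunk 2: at line 4 remove [qlyq,jikn] add [gihk,zmazc,csqaf] -> 8 lines: razwi odd idab tove gihk zmazc csqaf tpa
Hunk 3: at line 2 remove [tove,gihk,zmazc] add [zsr] -> 6 lines: razwi odd idab zsr csqaf tpa
Final line count: 6

Answer: 6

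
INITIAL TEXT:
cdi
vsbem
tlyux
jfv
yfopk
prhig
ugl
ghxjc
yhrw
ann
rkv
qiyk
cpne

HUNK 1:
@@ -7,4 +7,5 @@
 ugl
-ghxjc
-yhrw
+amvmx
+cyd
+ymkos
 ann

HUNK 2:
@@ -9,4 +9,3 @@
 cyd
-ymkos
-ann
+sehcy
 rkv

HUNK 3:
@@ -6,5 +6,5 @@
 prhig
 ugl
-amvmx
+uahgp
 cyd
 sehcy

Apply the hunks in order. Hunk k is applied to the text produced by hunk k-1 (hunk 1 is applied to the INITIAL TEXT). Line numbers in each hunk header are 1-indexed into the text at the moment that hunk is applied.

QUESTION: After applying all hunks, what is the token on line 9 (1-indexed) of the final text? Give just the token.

Hunk 1: at line 7 remove [ghxjc,yhrw] add [amvmx,cyd,ymkos] -> 14 lines: cdi vsbem tlyux jfv yfopk prhig ugl amvmx cyd ymkos ann rkv qiyk cpne
Hunk 2: at line 9 remove [ymkos,ann] add [sehcy] -> 13 lines: cdi vsbem tlyux jfv yfopk prhig ugl amvmx cyd sehcy rkv qiyk cpne
Hunk 3: at line 6 remove [amvmx] add [uahgp] -> 13 lines: cdi vsbem tlyux jfv yfopk prhig ugl uahgp cyd sehcy rkv qiyk cpne
Final line 9: cyd

Answer: cyd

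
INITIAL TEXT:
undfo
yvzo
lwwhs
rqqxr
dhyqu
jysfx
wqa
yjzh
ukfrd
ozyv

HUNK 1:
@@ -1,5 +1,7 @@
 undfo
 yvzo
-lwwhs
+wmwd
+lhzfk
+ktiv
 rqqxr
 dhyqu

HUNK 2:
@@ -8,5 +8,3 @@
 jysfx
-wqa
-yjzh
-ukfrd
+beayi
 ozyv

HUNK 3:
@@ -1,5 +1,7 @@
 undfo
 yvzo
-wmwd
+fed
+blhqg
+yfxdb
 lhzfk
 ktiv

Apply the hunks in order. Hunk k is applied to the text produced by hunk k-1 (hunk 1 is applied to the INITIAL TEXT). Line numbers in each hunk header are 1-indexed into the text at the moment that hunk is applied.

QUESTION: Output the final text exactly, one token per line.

Answer: undfo
yvzo
fed
blhqg
yfxdb
lhzfk
ktiv
rqqxr
dhyqu
jysfx
beayi
ozyv

Derivation:
Hunk 1: at line 1 remove [lwwhs] add [wmwd,lhzfk,ktiv] -> 12 lines: undfo yvzo wmwd lhzfk ktiv rqqxr dhyqu jysfx wqa yjzh ukfrd ozyv
Hunk 2: at line 8 remove [wqa,yjzh,ukfrd] add [beayi] -> 10 lines: undfo yvzo wmwd lhzfk ktiv rqqxr dhyqu jysfx beayi ozyv
Hunk 3: at line 1 remove [wmwd] add [fed,blhqg,yfxdb] -> 12 lines: undfo yvzo fed blhqg yfxdb lhzfk ktiv rqqxr dhyqu jysfx beayi ozyv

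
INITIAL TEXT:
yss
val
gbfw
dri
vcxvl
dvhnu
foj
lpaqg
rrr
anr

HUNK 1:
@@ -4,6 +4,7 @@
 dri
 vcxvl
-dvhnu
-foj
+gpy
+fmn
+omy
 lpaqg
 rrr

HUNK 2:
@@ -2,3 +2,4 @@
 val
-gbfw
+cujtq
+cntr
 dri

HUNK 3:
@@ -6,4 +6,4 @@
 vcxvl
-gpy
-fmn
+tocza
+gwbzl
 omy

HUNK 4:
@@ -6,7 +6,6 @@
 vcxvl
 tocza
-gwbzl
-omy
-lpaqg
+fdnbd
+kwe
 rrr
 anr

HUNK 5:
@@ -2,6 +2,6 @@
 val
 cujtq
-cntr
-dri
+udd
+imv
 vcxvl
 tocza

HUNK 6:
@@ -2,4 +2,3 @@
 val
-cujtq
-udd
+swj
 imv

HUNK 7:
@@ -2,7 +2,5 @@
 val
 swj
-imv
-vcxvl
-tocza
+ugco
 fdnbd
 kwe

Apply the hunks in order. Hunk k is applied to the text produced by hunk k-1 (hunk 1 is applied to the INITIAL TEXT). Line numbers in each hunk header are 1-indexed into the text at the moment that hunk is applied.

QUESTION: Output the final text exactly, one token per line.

Hunk 1: at line 4 remove [dvhnu,foj] add [gpy,fmn,omy] -> 11 lines: yss val gbfw dri vcxvl gpy fmn omy lpaqg rrr anr
Hunk 2: at line 2 remove [gbfw] add [cujtq,cntr] -> 12 lines: yss val cujtq cntr dri vcxvl gpy fmn omy lpaqg rrr anr
Hunk 3: at line 6 remove [gpy,fmn] add [tocza,gwbzl] -> 12 lines: yss val cujtq cntr dri vcxvl tocza gwbzl omy lpaqg rrr anr
Hunk 4: at line 6 remove [gwbzl,omy,lpaqg] add [fdnbd,kwe] -> 11 lines: yss val cujtq cntr dri vcxvl tocza fdnbd kwe rrr anr
Hunk 5: at line 2 remove [cntr,dri] add [udd,imv] -> 11 lines: yss val cujtq udd imv vcxvl tocza fdnbd kwe rrr anr
Hunk 6: at line 2 remove [cujtq,udd] add [swj] -> 10 lines: yss val swj imv vcxvl tocza fdnbd kwe rrr anr
Hunk 7: at line 2 remove [imv,vcxvl,tocza] add [ugco] -> 8 lines: yss val swj ugco fdnbd kwe rrr anr

Answer: yss
val
swj
ugco
fdnbd
kwe
rrr
anr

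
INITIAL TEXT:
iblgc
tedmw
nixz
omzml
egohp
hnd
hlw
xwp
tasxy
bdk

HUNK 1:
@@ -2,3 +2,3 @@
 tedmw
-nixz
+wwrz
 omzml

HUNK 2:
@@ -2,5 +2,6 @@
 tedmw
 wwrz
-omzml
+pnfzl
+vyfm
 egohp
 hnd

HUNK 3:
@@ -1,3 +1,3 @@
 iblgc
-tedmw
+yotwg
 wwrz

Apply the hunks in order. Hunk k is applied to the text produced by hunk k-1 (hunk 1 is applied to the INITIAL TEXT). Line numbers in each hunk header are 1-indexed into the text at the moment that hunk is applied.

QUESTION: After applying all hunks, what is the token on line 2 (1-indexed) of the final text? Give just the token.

Answer: yotwg

Derivation:
Hunk 1: at line 2 remove [nixz] add [wwrz] -> 10 lines: iblgc tedmw wwrz omzml egohp hnd hlw xwp tasxy bdk
Hunk 2: at line 2 remove [omzml] add [pnfzl,vyfm] -> 11 lines: iblgc tedmw wwrz pnfzl vyfm egohp hnd hlw xwp tasxy bdk
Hunk 3: at line 1 remove [tedmw] add [yotwg] -> 11 lines: iblgc yotwg wwrz pnfzl vyfm egohp hnd hlw xwp tasxy bdk
Final line 2: yotwg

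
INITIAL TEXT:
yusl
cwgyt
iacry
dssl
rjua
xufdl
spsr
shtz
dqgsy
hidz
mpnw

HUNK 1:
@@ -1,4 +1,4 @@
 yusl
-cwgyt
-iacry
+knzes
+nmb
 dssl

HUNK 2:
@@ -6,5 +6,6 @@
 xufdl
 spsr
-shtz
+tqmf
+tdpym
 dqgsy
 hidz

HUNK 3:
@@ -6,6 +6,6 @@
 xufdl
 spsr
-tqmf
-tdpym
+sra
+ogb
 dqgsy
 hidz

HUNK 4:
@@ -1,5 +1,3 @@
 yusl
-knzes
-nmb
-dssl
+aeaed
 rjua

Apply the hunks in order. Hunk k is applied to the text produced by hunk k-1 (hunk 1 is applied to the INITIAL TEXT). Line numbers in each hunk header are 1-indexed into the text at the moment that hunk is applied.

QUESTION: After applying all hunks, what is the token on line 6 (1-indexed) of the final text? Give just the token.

Hunk 1: at line 1 remove [cwgyt,iacry] add [knzes,nmb] -> 11 lines: yusl knzes nmb dssl rjua xufdl spsr shtz dqgsy hidz mpnw
Hunk 2: at line 6 remove [shtz] add [tqmf,tdpym] -> 12 lines: yusl knzes nmb dssl rjua xufdl spsr tqmf tdpym dqgsy hidz mpnw
Hunk 3: at line 6 remove [tqmf,tdpym] add [sra,ogb] -> 12 lines: yusl knzes nmb dssl rjua xufdl spsr sra ogb dqgsy hidz mpnw
Hunk 4: at line 1 remove [knzes,nmb,dssl] add [aeaed] -> 10 lines: yusl aeaed rjua xufdl spsr sra ogb dqgsy hidz mpnw
Final line 6: sra

Answer: sra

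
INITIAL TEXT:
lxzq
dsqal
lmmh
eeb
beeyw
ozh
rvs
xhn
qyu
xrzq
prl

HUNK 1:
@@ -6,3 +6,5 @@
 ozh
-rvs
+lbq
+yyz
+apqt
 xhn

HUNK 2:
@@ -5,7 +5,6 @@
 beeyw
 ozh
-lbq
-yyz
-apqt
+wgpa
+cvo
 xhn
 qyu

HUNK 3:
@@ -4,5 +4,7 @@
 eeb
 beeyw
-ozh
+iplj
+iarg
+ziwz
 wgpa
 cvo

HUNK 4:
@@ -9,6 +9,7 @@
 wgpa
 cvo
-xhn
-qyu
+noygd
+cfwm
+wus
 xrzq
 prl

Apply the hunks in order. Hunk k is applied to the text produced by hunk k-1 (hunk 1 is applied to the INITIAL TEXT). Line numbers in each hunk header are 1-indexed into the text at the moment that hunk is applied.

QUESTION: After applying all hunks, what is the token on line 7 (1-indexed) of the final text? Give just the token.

Hunk 1: at line 6 remove [rvs] add [lbq,yyz,apqt] -> 13 lines: lxzq dsqal lmmh eeb beeyw ozh lbq yyz apqt xhn qyu xrzq prl
Hunk 2: at line 5 remove [lbq,yyz,apqt] add [wgpa,cvo] -> 12 lines: lxzq dsqal lmmh eeb beeyw ozh wgpa cvo xhn qyu xrzq prl
Hunk 3: at line 4 remove [ozh] add [iplj,iarg,ziwz] -> 14 lines: lxzq dsqal lmmh eeb beeyw iplj iarg ziwz wgpa cvo xhn qyu xrzq prl
Hunk 4: at line 9 remove [xhn,qyu] add [noygd,cfwm,wus] -> 15 lines: lxzq dsqal lmmh eeb beeyw iplj iarg ziwz wgpa cvo noygd cfwm wus xrzq prl
Final line 7: iarg

Answer: iarg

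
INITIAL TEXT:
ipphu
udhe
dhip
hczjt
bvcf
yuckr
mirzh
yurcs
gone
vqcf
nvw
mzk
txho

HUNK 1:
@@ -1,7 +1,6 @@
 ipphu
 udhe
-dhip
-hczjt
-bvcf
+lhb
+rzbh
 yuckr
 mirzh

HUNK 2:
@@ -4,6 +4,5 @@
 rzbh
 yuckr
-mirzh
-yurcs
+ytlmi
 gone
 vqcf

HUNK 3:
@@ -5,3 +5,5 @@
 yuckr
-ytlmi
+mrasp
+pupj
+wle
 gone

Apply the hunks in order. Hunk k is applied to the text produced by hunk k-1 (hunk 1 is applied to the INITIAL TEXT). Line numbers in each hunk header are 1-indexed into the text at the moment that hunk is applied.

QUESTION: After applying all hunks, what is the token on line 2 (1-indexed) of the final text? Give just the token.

Answer: udhe

Derivation:
Hunk 1: at line 1 remove [dhip,hczjt,bvcf] add [lhb,rzbh] -> 12 lines: ipphu udhe lhb rzbh yuckr mirzh yurcs gone vqcf nvw mzk txho
Hunk 2: at line 4 remove [mirzh,yurcs] add [ytlmi] -> 11 lines: ipphu udhe lhb rzbh yuckr ytlmi gone vqcf nvw mzk txho
Hunk 3: at line 5 remove [ytlmi] add [mrasp,pupj,wle] -> 13 lines: ipphu udhe lhb rzbh yuckr mrasp pupj wle gone vqcf nvw mzk txho
Final line 2: udhe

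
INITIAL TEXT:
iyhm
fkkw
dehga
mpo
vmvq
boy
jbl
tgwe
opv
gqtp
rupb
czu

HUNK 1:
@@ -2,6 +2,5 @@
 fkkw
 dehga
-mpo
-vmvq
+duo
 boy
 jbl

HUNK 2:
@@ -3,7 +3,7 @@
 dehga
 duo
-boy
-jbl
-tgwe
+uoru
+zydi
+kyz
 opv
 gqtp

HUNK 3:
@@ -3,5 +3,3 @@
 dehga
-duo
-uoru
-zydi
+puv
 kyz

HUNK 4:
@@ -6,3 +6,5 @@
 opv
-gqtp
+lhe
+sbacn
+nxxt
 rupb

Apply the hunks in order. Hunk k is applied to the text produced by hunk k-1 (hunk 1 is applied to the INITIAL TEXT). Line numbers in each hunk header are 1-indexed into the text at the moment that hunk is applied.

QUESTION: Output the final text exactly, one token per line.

Hunk 1: at line 2 remove [mpo,vmvq] add [duo] -> 11 lines: iyhm fkkw dehga duo boy jbl tgwe opv gqtp rupb czu
Hunk 2: at line 3 remove [boy,jbl,tgwe] add [uoru,zydi,kyz] -> 11 lines: iyhm fkkw dehga duo uoru zydi kyz opv gqtp rupb czu
Hunk 3: at line 3 remove [duo,uoru,zydi] add [puv] -> 9 lines: iyhm fkkw dehga puv kyz opv gqtp rupb czu
Hunk 4: at line 6 remove [gqtp] add [lhe,sbacn,nxxt] -> 11 lines: iyhm fkkw dehga puv kyz opv lhe sbacn nxxt rupb czu

Answer: iyhm
fkkw
dehga
puv
kyz
opv
lhe
sbacn
nxxt
rupb
czu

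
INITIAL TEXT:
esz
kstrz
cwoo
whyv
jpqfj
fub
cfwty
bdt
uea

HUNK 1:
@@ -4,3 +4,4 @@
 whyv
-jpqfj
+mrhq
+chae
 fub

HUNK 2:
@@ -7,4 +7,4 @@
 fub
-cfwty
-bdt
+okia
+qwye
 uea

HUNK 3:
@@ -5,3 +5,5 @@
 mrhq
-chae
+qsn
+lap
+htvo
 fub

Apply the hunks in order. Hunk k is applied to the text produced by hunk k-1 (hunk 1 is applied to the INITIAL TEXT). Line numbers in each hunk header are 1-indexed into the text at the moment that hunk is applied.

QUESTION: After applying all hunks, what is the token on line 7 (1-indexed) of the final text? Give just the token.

Hunk 1: at line 4 remove [jpqfj] add [mrhq,chae] -> 10 lines: esz kstrz cwoo whyv mrhq chae fub cfwty bdt uea
Hunk 2: at line 7 remove [cfwty,bdt] add [okia,qwye] -> 10 lines: esz kstrz cwoo whyv mrhq chae fub okia qwye uea
Hunk 3: at line 5 remove [chae] add [qsn,lap,htvo] -> 12 lines: esz kstrz cwoo whyv mrhq qsn lap htvo fub okia qwye uea
Final line 7: lap

Answer: lap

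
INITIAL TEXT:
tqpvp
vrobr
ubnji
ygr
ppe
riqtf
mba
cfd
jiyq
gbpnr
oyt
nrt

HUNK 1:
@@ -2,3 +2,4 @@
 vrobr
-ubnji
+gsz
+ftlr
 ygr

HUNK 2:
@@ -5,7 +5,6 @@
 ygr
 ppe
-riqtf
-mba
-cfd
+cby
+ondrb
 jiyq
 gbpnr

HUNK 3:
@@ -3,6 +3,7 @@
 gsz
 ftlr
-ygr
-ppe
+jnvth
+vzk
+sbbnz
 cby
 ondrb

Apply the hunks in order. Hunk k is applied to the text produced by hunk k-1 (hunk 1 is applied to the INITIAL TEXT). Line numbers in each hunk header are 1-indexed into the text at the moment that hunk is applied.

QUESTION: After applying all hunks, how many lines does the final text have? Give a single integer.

Answer: 13

Derivation:
Hunk 1: at line 2 remove [ubnji] add [gsz,ftlr] -> 13 lines: tqpvp vrobr gsz ftlr ygr ppe riqtf mba cfd jiyq gbpnr oyt nrt
Hunk 2: at line 5 remove [riqtf,mba,cfd] add [cby,ondrb] -> 12 lines: tqpvp vrobr gsz ftlr ygr ppe cby ondrb jiyq gbpnr oyt nrt
Hunk 3: at line 3 remove [ygr,ppe] add [jnvth,vzk,sbbnz] -> 13 lines: tqpvp vrobr gsz ftlr jnvth vzk sbbnz cby ondrb jiyq gbpnr oyt nrt
Final line count: 13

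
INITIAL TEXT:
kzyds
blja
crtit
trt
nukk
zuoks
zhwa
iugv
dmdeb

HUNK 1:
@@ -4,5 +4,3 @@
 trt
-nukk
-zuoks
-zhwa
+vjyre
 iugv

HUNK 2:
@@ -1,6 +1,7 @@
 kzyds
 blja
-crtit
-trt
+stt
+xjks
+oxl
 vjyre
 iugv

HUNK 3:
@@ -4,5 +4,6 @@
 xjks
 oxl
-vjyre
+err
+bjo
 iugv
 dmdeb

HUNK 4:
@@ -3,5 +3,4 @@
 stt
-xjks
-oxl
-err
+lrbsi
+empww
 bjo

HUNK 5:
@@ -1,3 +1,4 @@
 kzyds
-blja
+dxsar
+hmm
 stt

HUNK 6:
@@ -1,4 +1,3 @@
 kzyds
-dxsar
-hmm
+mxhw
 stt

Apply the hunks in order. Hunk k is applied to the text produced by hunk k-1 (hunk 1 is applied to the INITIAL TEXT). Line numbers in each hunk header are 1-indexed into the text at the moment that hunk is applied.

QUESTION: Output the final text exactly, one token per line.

Hunk 1: at line 4 remove [nukk,zuoks,zhwa] add [vjyre] -> 7 lines: kzyds blja crtit trt vjyre iugv dmdeb
Hunk 2: at line 1 remove [crtit,trt] add [stt,xjks,oxl] -> 8 lines: kzyds blja stt xjks oxl vjyre iugv dmdeb
Hunk 3: at line 4 remove [vjyre] add [err,bjo] -> 9 lines: kzyds blja stt xjks oxl err bjo iugv dmdeb
Hunk 4: at line 3 remove [xjks,oxl,err] add [lrbsi,empww] -> 8 lines: kzyds blja stt lrbsi empww bjo iugv dmdeb
Hunk 5: at line 1 remove [blja] add [dxsar,hmm] -> 9 lines: kzyds dxsar hmm stt lrbsi empww bjo iugv dmdeb
Hunk 6: at line 1 remove [dxsar,hmm] add [mxhw] -> 8 lines: kzyds mxhw stt lrbsi empww bjo iugv dmdeb

Answer: kzyds
mxhw
stt
lrbsi
empww
bjo
iugv
dmdeb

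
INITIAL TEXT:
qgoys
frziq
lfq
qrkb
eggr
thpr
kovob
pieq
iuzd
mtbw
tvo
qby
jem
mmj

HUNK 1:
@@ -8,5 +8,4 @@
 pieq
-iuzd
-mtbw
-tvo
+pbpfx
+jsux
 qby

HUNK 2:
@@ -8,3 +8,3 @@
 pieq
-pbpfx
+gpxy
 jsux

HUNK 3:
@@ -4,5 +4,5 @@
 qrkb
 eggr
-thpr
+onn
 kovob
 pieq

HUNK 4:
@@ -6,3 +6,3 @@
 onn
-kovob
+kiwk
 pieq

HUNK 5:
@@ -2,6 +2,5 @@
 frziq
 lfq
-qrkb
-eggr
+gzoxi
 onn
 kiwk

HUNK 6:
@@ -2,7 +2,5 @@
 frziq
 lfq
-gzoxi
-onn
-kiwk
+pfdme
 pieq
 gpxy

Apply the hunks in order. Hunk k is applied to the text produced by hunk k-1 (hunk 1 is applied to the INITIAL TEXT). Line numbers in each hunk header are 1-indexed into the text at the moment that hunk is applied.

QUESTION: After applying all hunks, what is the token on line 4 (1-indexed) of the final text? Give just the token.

Hunk 1: at line 8 remove [iuzd,mtbw,tvo] add [pbpfx,jsux] -> 13 lines: qgoys frziq lfq qrkb eggr thpr kovob pieq pbpfx jsux qby jem mmj
Hunk 2: at line 8 remove [pbpfx] add [gpxy] -> 13 lines: qgoys frziq lfq qrkb eggr thpr kovob pieq gpxy jsux qby jem mmj
Hunk 3: at line 4 remove [thpr] add [onn] -> 13 lines: qgoys frziq lfq qrkb eggr onn kovob pieq gpxy jsux qby jem mmj
Hunk 4: at line 6 remove [kovob] add [kiwk] -> 13 lines: qgoys frziq lfq qrkb eggr onn kiwk pieq gpxy jsux qby jem mmj
Hunk 5: at line 2 remove [qrkb,eggr] add [gzoxi] -> 12 lines: qgoys frziq lfq gzoxi onn kiwk pieq gpxy jsux qby jem mmj
Hunk 6: at line 2 remove [gzoxi,onn,kiwk] add [pfdme] -> 10 lines: qgoys frziq lfq pfdme pieq gpxy jsux qby jem mmj
Final line 4: pfdme

Answer: pfdme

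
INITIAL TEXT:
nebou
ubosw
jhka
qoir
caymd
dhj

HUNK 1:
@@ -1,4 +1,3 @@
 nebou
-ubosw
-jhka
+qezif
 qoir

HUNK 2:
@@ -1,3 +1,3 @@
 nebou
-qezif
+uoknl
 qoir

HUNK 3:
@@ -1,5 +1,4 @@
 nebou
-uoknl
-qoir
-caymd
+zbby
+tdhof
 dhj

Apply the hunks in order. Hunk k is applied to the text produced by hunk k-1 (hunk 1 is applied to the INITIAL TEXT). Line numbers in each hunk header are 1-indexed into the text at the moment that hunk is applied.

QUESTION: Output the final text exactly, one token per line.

Hunk 1: at line 1 remove [ubosw,jhka] add [qezif] -> 5 lines: nebou qezif qoir caymd dhj
Hunk 2: at line 1 remove [qezif] add [uoknl] -> 5 lines: nebou uoknl qoir caymd dhj
Hunk 3: at line 1 remove [uoknl,qoir,caymd] add [zbby,tdhof] -> 4 lines: nebou zbby tdhof dhj

Answer: nebou
zbby
tdhof
dhj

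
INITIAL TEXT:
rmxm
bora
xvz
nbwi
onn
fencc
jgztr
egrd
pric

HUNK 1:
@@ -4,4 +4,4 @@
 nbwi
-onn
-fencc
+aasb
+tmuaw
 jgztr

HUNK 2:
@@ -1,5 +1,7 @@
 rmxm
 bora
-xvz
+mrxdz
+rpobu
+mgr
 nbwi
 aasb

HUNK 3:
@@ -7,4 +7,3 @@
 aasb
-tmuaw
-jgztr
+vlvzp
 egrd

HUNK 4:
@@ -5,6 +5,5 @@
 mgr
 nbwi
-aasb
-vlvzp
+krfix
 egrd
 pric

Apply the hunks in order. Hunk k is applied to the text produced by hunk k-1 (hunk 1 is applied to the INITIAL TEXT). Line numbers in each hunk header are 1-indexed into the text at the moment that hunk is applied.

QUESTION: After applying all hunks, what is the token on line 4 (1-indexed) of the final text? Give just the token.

Hunk 1: at line 4 remove [onn,fencc] add [aasb,tmuaw] -> 9 lines: rmxm bora xvz nbwi aasb tmuaw jgztr egrd pric
Hunk 2: at line 1 remove [xvz] add [mrxdz,rpobu,mgr] -> 11 lines: rmxm bora mrxdz rpobu mgr nbwi aasb tmuaw jgztr egrd pric
Hunk 3: at line 7 remove [tmuaw,jgztr] add [vlvzp] -> 10 lines: rmxm bora mrxdz rpobu mgr nbwi aasb vlvzp egrd pric
Hunk 4: at line 5 remove [aasb,vlvzp] add [krfix] -> 9 lines: rmxm bora mrxdz rpobu mgr nbwi krfix egrd pric
Final line 4: rpobu

Answer: rpobu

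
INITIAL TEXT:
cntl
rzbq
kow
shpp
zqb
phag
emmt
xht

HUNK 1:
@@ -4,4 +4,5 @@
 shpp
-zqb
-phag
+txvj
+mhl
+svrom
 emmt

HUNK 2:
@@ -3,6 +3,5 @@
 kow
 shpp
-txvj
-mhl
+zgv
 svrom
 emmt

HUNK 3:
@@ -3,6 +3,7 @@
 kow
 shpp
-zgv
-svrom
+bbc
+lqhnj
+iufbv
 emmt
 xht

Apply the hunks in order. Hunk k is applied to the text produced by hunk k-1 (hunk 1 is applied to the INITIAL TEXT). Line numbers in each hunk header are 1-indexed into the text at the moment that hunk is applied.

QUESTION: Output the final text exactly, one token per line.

Answer: cntl
rzbq
kow
shpp
bbc
lqhnj
iufbv
emmt
xht

Derivation:
Hunk 1: at line 4 remove [zqb,phag] add [txvj,mhl,svrom] -> 9 lines: cntl rzbq kow shpp txvj mhl svrom emmt xht
Hunk 2: at line 3 remove [txvj,mhl] add [zgv] -> 8 lines: cntl rzbq kow shpp zgv svrom emmt xht
Hunk 3: at line 3 remove [zgv,svrom] add [bbc,lqhnj,iufbv] -> 9 lines: cntl rzbq kow shpp bbc lqhnj iufbv emmt xht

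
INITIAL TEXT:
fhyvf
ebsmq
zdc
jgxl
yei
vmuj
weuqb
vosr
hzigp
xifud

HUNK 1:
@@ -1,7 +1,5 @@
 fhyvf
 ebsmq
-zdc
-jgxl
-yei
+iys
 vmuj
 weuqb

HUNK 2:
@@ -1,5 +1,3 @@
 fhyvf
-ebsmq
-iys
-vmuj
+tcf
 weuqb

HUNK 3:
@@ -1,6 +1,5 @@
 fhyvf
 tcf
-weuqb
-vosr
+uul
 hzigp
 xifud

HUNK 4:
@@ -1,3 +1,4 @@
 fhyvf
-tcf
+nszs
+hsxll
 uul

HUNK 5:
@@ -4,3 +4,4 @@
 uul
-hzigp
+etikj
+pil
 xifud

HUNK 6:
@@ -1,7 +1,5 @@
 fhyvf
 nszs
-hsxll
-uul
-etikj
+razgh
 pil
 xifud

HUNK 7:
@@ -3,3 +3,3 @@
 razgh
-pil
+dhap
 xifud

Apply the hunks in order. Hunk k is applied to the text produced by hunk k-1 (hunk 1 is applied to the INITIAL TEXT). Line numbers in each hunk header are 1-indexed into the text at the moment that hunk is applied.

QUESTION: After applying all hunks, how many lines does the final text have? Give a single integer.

Hunk 1: at line 1 remove [zdc,jgxl,yei] add [iys] -> 8 lines: fhyvf ebsmq iys vmuj weuqb vosr hzigp xifud
Hunk 2: at line 1 remove [ebsmq,iys,vmuj] add [tcf] -> 6 lines: fhyvf tcf weuqb vosr hzigp xifud
Hunk 3: at line 1 remove [weuqb,vosr] add [uul] -> 5 lines: fhyvf tcf uul hzigp xifud
Hunk 4: at line 1 remove [tcf] add [nszs,hsxll] -> 6 lines: fhyvf nszs hsxll uul hzigp xifud
Hunk 5: at line 4 remove [hzigp] add [etikj,pil] -> 7 lines: fhyvf nszs hsxll uul etikj pil xifud
Hunk 6: at line 1 remove [hsxll,uul,etikj] add [razgh] -> 5 lines: fhyvf nszs razgh pil xifud
Hunk 7: at line 3 remove [pil] add [dhap] -> 5 lines: fhyvf nszs razgh dhap xifud
Final line count: 5

Answer: 5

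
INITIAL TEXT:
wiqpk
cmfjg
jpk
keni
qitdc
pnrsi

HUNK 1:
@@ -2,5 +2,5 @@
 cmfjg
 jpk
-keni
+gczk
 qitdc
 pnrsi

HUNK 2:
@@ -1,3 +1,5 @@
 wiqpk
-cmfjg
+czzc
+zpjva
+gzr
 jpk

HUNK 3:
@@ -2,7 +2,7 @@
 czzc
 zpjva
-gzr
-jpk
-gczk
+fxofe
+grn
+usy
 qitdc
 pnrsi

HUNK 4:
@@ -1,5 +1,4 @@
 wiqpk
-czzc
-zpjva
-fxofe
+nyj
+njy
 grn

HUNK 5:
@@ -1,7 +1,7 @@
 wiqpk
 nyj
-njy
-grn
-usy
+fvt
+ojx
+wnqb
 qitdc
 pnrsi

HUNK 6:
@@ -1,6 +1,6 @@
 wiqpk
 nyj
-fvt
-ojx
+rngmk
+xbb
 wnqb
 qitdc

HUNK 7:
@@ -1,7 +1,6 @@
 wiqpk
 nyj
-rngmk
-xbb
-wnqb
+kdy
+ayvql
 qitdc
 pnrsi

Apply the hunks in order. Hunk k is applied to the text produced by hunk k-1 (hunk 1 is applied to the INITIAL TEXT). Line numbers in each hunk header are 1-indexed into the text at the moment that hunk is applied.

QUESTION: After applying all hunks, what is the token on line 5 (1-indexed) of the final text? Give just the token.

Answer: qitdc

Derivation:
Hunk 1: at line 2 remove [keni] add [gczk] -> 6 lines: wiqpk cmfjg jpk gczk qitdc pnrsi
Hunk 2: at line 1 remove [cmfjg] add [czzc,zpjva,gzr] -> 8 lines: wiqpk czzc zpjva gzr jpk gczk qitdc pnrsi
Hunk 3: at line 2 remove [gzr,jpk,gczk] add [fxofe,grn,usy] -> 8 lines: wiqpk czzc zpjva fxofe grn usy qitdc pnrsi
Hunk 4: at line 1 remove [czzc,zpjva,fxofe] add [nyj,njy] -> 7 lines: wiqpk nyj njy grn usy qitdc pnrsi
Hunk 5: at line 1 remove [njy,grn,usy] add [fvt,ojx,wnqb] -> 7 lines: wiqpk nyj fvt ojx wnqb qitdc pnrsi
Hunk 6: at line 1 remove [fvt,ojx] add [rngmk,xbb] -> 7 lines: wiqpk nyj rngmk xbb wnqb qitdc pnrsi
Hunk 7: at line 1 remove [rngmk,xbb,wnqb] add [kdy,ayvql] -> 6 lines: wiqpk nyj kdy ayvql qitdc pnrsi
Final line 5: qitdc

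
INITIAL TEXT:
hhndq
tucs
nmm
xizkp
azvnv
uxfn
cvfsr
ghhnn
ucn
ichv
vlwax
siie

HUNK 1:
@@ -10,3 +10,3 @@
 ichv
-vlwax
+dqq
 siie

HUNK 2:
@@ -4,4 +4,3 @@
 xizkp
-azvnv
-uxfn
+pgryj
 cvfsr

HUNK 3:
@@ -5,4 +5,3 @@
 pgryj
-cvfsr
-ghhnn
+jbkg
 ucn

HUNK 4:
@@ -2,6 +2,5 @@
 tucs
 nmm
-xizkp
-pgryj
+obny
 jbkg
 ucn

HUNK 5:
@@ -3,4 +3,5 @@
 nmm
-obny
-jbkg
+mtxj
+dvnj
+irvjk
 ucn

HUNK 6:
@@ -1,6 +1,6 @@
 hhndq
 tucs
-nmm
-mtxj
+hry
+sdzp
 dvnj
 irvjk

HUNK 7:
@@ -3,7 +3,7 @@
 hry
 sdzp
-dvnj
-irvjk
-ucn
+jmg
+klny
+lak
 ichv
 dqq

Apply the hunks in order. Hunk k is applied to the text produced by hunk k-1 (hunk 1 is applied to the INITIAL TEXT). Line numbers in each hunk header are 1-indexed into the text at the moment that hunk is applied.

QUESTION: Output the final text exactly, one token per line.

Hunk 1: at line 10 remove [vlwax] add [dqq] -> 12 lines: hhndq tucs nmm xizkp azvnv uxfn cvfsr ghhnn ucn ichv dqq siie
Hunk 2: at line 4 remove [azvnv,uxfn] add [pgryj] -> 11 lines: hhndq tucs nmm xizkp pgryj cvfsr ghhnn ucn ichv dqq siie
Hunk 3: at line 5 remove [cvfsr,ghhnn] add [jbkg] -> 10 lines: hhndq tucs nmm xizkp pgryj jbkg ucn ichv dqq siie
Hunk 4: at line 2 remove [xizkp,pgryj] add [obny] -> 9 lines: hhndq tucs nmm obny jbkg ucn ichv dqq siie
Hunk 5: at line 3 remove [obny,jbkg] add [mtxj,dvnj,irvjk] -> 10 lines: hhndq tucs nmm mtxj dvnj irvjk ucn ichv dqq siie
Hunk 6: at line 1 remove [nmm,mtxj] add [hry,sdzp] -> 10 lines: hhndq tucs hry sdzp dvnj irvjk ucn ichv dqq siie
Hunk 7: at line 3 remove [dvnj,irvjk,ucn] add [jmg,klny,lak] -> 10 lines: hhndq tucs hry sdzp jmg klny lak ichv dqq siie

Answer: hhndq
tucs
hry
sdzp
jmg
klny
lak
ichv
dqq
siie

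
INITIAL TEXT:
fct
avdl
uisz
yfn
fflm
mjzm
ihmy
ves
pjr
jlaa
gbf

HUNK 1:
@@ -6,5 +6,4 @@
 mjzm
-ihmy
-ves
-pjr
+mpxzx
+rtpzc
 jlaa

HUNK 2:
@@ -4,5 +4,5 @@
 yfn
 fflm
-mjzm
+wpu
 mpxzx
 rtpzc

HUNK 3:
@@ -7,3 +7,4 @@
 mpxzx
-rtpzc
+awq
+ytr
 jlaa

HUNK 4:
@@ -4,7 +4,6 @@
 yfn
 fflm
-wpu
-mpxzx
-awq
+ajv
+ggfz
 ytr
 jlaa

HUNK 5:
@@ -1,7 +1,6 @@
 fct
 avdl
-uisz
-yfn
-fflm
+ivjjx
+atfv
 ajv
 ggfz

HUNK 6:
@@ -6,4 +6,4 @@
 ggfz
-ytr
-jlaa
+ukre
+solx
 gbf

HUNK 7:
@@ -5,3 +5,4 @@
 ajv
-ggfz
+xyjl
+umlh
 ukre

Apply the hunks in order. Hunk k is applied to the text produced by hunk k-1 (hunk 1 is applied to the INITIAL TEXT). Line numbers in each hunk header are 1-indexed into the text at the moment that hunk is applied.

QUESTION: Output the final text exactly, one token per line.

Answer: fct
avdl
ivjjx
atfv
ajv
xyjl
umlh
ukre
solx
gbf

Derivation:
Hunk 1: at line 6 remove [ihmy,ves,pjr] add [mpxzx,rtpzc] -> 10 lines: fct avdl uisz yfn fflm mjzm mpxzx rtpzc jlaa gbf
Hunk 2: at line 4 remove [mjzm] add [wpu] -> 10 lines: fct avdl uisz yfn fflm wpu mpxzx rtpzc jlaa gbf
Hunk 3: at line 7 remove [rtpzc] add [awq,ytr] -> 11 lines: fct avdl uisz yfn fflm wpu mpxzx awq ytr jlaa gbf
Hunk 4: at line 4 remove [wpu,mpxzx,awq] add [ajv,ggfz] -> 10 lines: fct avdl uisz yfn fflm ajv ggfz ytr jlaa gbf
Hunk 5: at line 1 remove [uisz,yfn,fflm] add [ivjjx,atfv] -> 9 lines: fct avdl ivjjx atfv ajv ggfz ytr jlaa gbf
Hunk 6: at line 6 remove [ytr,jlaa] add [ukre,solx] -> 9 lines: fct avdl ivjjx atfv ajv ggfz ukre solx gbf
Hunk 7: at line 5 remove [ggfz] add [xyjl,umlh] -> 10 lines: fct avdl ivjjx atfv ajv xyjl umlh ukre solx gbf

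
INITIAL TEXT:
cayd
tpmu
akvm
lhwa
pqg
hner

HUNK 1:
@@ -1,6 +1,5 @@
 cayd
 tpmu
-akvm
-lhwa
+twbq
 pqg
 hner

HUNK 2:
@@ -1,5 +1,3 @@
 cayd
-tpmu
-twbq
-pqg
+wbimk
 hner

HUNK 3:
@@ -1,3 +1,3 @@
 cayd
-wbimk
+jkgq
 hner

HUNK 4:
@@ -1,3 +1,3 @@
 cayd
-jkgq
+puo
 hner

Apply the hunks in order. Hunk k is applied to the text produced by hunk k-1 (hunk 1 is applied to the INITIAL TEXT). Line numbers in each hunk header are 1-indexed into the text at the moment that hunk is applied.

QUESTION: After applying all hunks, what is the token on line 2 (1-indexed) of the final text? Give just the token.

Answer: puo

Derivation:
Hunk 1: at line 1 remove [akvm,lhwa] add [twbq] -> 5 lines: cayd tpmu twbq pqg hner
Hunk 2: at line 1 remove [tpmu,twbq,pqg] add [wbimk] -> 3 lines: cayd wbimk hner
Hunk 3: at line 1 remove [wbimk] add [jkgq] -> 3 lines: cayd jkgq hner
Hunk 4: at line 1 remove [jkgq] add [puo] -> 3 lines: cayd puo hner
Final line 2: puo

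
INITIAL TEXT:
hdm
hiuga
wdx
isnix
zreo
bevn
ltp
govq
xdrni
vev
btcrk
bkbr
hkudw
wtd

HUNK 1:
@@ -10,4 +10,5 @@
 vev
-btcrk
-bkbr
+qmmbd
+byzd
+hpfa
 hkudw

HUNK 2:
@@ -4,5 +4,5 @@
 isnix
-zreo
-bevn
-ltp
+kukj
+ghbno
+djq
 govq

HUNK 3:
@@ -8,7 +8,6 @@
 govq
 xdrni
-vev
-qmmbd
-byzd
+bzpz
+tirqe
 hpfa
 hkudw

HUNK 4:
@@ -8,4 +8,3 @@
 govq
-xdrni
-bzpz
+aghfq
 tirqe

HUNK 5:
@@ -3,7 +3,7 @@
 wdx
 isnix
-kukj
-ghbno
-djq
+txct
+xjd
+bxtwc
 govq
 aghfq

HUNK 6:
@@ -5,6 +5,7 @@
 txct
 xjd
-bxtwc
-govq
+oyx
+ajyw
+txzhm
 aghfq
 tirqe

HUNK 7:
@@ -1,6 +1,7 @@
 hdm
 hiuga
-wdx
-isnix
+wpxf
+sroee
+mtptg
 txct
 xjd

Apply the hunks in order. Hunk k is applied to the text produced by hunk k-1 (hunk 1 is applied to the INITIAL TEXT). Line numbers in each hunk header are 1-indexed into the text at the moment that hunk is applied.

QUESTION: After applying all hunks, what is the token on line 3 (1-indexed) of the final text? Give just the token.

Answer: wpxf

Derivation:
Hunk 1: at line 10 remove [btcrk,bkbr] add [qmmbd,byzd,hpfa] -> 15 lines: hdm hiuga wdx isnix zreo bevn ltp govq xdrni vev qmmbd byzd hpfa hkudw wtd
Hunk 2: at line 4 remove [zreo,bevn,ltp] add [kukj,ghbno,djq] -> 15 lines: hdm hiuga wdx isnix kukj ghbno djq govq xdrni vev qmmbd byzd hpfa hkudw wtd
Hunk 3: at line 8 remove [vev,qmmbd,byzd] add [bzpz,tirqe] -> 14 lines: hdm hiuga wdx isnix kukj ghbno djq govq xdrni bzpz tirqe hpfa hkudw wtd
Hunk 4: at line 8 remove [xdrni,bzpz] add [aghfq] -> 13 lines: hdm hiuga wdx isnix kukj ghbno djq govq aghfq tirqe hpfa hkudw wtd
Hunk 5: at line 3 remove [kukj,ghbno,djq] add [txct,xjd,bxtwc] -> 13 lines: hdm hiuga wdx isnix txct xjd bxtwc govq aghfq tirqe hpfa hkudw wtd
Hunk 6: at line 5 remove [bxtwc,govq] add [oyx,ajyw,txzhm] -> 14 lines: hdm hiuga wdx isnix txct xjd oyx ajyw txzhm aghfq tirqe hpfa hkudw wtd
Hunk 7: at line 1 remove [wdx,isnix] add [wpxf,sroee,mtptg] -> 15 lines: hdm hiuga wpxf sroee mtptg txct xjd oyx ajyw txzhm aghfq tirqe hpfa hkudw wtd
Final line 3: wpxf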